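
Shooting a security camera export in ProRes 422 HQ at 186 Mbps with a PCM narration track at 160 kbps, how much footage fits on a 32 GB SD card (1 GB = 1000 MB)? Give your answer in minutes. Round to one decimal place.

Audio: 160 kbps = 0.160 Mbps.
Total bitrate: 186 + 0.160 = 186.160 Mbps.
Capacity: 32 GB = 256,000 Mb.
Recording time: 256,000 / 186.160 = 1,375 s ≈ 22.9 minutes.

22.9 minutes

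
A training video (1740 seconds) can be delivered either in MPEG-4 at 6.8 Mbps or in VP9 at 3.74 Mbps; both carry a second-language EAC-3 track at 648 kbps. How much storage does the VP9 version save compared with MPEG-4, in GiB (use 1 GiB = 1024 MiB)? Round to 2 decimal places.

0.62 GiB

Audio: 648 kbps = 0.648 Mbps.
MPEG-4: 7.448 Mbps × 1740 s = 12959.5 Mb = 1.509 GiB.
VP9: 4.388 Mbps × 1740 s = 7635.1 Mb = 0.889 GiB.
Saving: 1.509 − 0.889 = 0.620 GiB.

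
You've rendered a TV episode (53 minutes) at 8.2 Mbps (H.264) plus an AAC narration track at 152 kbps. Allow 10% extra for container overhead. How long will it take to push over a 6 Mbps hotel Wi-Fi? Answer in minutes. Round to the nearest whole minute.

53 min = 3180 s
Audio: 152 kbps = 0.152 Mbps.
Total bitrate: 8.352 Mbps.
File: 8.352 Mbps × 3180 s = 26559.4 Mb.
With 10% container overhead: ×1.10. → 29215.3 Mb.
At 6 Mbps: 29215.3 / 6 = 4869.2 s ≈ 81.2 minutes.

81 minutes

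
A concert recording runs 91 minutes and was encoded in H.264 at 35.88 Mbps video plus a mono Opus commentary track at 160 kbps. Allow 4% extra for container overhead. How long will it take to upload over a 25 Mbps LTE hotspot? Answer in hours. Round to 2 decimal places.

91 min = 5460 s
Audio: 160 kbps = 0.160 Mbps.
Total bitrate: 36.040 Mbps.
File: 36.040 Mbps × 5460 s = 196778.4 Mb.
With 4% container overhead: ×1.04. → 204649.5 Mb.
At 25 Mbps: 204649.5 / 25 = 8186.0 s ≈ 2.27 hours.

2.27 hours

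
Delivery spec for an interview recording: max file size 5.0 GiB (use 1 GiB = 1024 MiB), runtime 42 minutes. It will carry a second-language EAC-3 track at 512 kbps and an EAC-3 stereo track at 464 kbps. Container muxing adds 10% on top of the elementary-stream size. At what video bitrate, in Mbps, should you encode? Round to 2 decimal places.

Budget: 5.0 GiB = 42949.7 Mb.
Stream payload after overhead: 42949.7 / 1.10 = 39045.2 Mb.
42 min = 2520 s
Total bitrate budget: 39045.2 Mb / 2520 s = 15.494 Mbps.
Audio total: 512 + 464 = 976 kbps = 0.976 Mbps.
Video: 15.494 − 0.976 = 14.518 Mbps.

14.52 Mbps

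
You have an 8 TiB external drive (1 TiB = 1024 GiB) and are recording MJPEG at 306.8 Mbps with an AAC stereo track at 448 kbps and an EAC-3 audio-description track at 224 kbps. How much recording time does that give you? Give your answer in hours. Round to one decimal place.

Audio total: 448 + 224 = 672 kbps = 0.672 Mbps.
Total bitrate: 306.8 + 0.672 = 307.472 Mbps.
Capacity: 8 TiB = 70,368,744 Mb.
Recording time: 70,368,744 / 307.472 = 228,862 s ≈ 63.6 hours.

63.6 hours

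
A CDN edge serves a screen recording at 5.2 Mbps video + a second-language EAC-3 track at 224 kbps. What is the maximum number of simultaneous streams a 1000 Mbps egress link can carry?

Audio: 224 kbps = 0.224 Mbps.
Per-viewer media rate: 5.424 Mbps.
1000 Mbps = 1,000 Mbps; 1,000 / 5.424 = 184.37 → 184 viewers.

184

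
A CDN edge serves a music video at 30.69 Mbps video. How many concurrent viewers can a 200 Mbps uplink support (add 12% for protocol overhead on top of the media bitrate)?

5

On the wire with 12% overhead: 34.373 Mbps.
200 Mbps = 200.0 Mbps; 200.0 / 34.373 = 5.82 → 5 viewers.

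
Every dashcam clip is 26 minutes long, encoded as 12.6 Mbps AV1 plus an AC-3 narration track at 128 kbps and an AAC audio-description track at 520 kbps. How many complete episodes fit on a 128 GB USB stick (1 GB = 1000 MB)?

26 min = 1560 s
Audio total: 128 + 520 = 648 kbps = 0.648 Mbps.
Total bitrate: 13.248 Mbps.
Per item: 13.248 Mbps × 1560 s = 20,667 Mb = 2,583 MB.
Capacity: 128 GB = 1,024,000 Mb; 49.55 items → 49 complete.

49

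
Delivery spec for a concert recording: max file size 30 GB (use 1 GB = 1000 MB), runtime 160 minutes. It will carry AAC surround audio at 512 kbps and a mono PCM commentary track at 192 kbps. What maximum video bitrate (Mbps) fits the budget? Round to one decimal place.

Budget: 30 GB = 240000.0 Mb.
160 min = 9600 s
Total bitrate budget: 240000.0 Mb / 9600 s = 25.000 Mbps.
Audio total: 512 + 192 = 704 kbps = 0.704 Mbps.
Video: 25.000 − 0.704 = 24.296 Mbps.

24.3 Mbps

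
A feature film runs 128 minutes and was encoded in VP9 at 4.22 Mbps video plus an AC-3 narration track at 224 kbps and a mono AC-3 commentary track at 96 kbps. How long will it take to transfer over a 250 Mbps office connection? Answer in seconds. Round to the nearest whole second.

128 min = 7680 s
Audio total: 224 + 96 = 320 kbps = 0.320 Mbps.
Total bitrate: 4.540 Mbps.
File: 4.540 Mbps × 7680 s = 34867.2 Mb.
At 250 Mbps: 34867.2 / 250 = 139.5 s ≈ 139 seconds.

139 seconds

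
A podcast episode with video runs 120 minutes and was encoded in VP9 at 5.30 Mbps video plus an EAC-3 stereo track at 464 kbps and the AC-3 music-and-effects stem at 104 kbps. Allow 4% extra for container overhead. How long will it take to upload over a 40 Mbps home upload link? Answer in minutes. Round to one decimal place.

18.3 minutes

120 min = 7200 s
Audio total: 464 + 104 = 568 kbps = 0.568 Mbps.
Total bitrate: 5.868 Mbps.
File: 5.868 Mbps × 7200 s = 42249.6 Mb.
With 4% container overhead: ×1.04. → 43939.6 Mb.
At 40 Mbps: 43939.6 / 40 = 1098.5 s ≈ 18.3 minutes.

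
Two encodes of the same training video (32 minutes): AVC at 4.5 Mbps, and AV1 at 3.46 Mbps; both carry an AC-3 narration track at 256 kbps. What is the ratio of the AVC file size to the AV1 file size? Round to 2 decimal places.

1.28

32 min = 1920 s
Audio: 256 kbps = 0.256 Mbps.
AVC: 4.756 Mbps × 1920 s = 9131.5 Mb = 1.063 GiB.
AV1: 3.716 Mbps × 1920 s = 7134.7 Mb = 0.831 GiB.
Ratio: 1.063 / 0.831 = 1.280.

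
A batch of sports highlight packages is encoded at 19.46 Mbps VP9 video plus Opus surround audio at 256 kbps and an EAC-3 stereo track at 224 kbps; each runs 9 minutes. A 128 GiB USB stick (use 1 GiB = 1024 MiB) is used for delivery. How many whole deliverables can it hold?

9 min = 540 s
Audio total: 256 + 224 = 480 kbps = 0.480 Mbps.
Total bitrate: 19.940 Mbps.
Per item: 19.940 Mbps × 540 s = 10,768 Mb = 1,346 MB.
Capacity: 128 GiB = 1,099,512 Mb; 102.11 items → 102 complete.

102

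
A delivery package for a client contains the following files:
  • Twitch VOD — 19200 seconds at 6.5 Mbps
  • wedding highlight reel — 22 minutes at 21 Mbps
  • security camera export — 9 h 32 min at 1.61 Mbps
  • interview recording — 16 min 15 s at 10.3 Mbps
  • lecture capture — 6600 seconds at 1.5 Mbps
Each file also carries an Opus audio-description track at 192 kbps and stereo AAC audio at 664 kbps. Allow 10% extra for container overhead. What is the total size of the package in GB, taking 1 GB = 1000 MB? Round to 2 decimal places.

Audio total: 192 + 664 = 856 kbps = 0.856 Mbps.
Twitch VOD: 7.356 Mbps × 19200 s × 1.10 = 155358.7 Mb
wedding highlight reel: 21.856 Mbps × 1320 s × 1.10 = 31734.9 Mb
security camera export: 2.466 Mbps × 34320 s × 1.10 = 93096.4 Mb
interview recording: 11.156 Mbps × 975 s × 1.10 = 11964.8 Mb
lecture capture: 2.356 Mbps × 6600 s × 1.10 = 17104.6 Mb
Total: 309259.4 Mb = 38657.4 MB.
= 38.66 GB.

38.66 GB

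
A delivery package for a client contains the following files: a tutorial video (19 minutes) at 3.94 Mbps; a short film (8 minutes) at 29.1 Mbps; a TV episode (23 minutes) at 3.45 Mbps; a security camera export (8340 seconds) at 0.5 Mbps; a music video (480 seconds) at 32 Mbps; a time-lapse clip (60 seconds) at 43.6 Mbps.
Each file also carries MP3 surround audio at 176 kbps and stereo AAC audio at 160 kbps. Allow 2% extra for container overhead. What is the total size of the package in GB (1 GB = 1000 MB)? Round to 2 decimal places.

Audio total: 176 + 160 = 336 kbps = 0.336 Mbps.
tutorial video: 4.276 Mbps × 1140 s × 1.02 = 4972.1 Mb
short film: 29.436 Mbps × 480 s × 1.02 = 14411.9 Mb
TV episode: 3.786 Mbps × 1380 s × 1.02 = 5329.2 Mb
security camera export: 0.836 Mbps × 8340 s × 1.02 = 7111.7 Mb
music video: 32.336 Mbps × 480 s × 1.02 = 15831.7 Mb
time-lapse clip: 43.936 Mbps × 60 s × 1.02 = 2688.9 Mb
Total: 50345.4 Mb = 6293.2 MB.
= 6.293 GB.

6.29 GB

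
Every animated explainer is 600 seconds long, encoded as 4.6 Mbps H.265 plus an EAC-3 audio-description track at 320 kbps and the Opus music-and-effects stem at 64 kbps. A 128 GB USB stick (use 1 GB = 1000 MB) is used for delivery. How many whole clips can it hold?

Audio total: 320 + 64 = 384 kbps = 0.384 Mbps.
Total bitrate: 4.984 Mbps.
Per item: 4.984 Mbps × 600 s = 2,990 Mb = 373.8 MB.
Capacity: 128 GB = 1,024,000 Mb; 342.43 items → 342 complete.

342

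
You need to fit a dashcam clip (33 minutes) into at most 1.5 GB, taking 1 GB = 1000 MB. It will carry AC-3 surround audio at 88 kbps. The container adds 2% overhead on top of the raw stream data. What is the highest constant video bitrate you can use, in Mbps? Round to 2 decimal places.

Budget: 1.5 GB = 12000.0 Mb.
Stream payload after overhead: 12000.0 / 1.02 = 11764.7 Mb.
33 min = 1980 s
Total bitrate budget: 11764.7 Mb / 1980 s = 5.942 Mbps.
Audio: 88 kbps = 0.088 Mbps.
Video: 5.942 − 0.088 = 5.854 Mbps.

5.85 Mbps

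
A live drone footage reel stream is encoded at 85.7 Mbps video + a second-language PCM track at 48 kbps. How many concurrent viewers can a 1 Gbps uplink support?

11

Audio: 48 kbps = 0.048 Mbps.
Per-viewer media rate: 85.748 Mbps.
1 Gbps = 1,000 Mbps; 1,000 / 85.748 = 11.66 → 11 viewers.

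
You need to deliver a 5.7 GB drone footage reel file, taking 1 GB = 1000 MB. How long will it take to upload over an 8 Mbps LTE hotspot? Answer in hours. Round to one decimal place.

File: 5.7 GB = 45600.0 Mb.
At 8 Mbps: 45600.0 / 8 = 5700.0 s ≈ 1.58 hours.

1.6 hours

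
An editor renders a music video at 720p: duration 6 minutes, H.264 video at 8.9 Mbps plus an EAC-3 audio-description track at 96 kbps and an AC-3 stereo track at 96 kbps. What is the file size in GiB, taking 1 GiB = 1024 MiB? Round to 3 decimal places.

6 min = 360 s
Audio total: 96 + 96 = 192 kbps = 0.192 Mbps.
Total bitrate: 8.9 + 0.192 = 9.092 Mbps.
Stream data: 9.092 Mbps × 360 s = 3273.1 Mb.
3,273 Mb = 409,140,000 bytes ÷ 1,073,741,824 = 0.381 GiB.

0.381 GiB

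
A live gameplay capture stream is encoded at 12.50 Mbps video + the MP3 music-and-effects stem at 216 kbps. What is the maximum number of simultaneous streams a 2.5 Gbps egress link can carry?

Audio: 216 kbps = 0.216 Mbps.
Per-viewer media rate: 12.716 Mbps.
2.5 Gbps = 2,500 Mbps; 2,500 / 12.716 = 196.60 → 196 viewers.

196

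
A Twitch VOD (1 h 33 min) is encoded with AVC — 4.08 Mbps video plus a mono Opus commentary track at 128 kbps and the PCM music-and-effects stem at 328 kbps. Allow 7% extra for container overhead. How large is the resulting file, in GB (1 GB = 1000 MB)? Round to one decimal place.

1 h 33 min = 93 min = 5580 s
Audio total: 128 + 328 = 456 kbps = 0.456 Mbps.
Total bitrate: 4.08 + 0.456 = 4.536 Mbps.
Stream data: 4.536 Mbps × 5580 s = 25310.9 Mb.
With 7% container overhead: ×1.07.
27,083 Mb ÷ 8 = 3,385 MB → 3.385 GB.

3.4 GB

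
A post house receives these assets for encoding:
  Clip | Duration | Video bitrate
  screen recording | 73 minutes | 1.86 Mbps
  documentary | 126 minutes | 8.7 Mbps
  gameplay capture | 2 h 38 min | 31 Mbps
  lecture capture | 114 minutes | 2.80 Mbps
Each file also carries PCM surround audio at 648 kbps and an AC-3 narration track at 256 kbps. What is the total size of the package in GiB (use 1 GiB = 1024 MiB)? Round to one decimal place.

48.0 GiB

Audio total: 648 + 256 = 904 kbps = 0.904 Mbps.
screen recording: 2.764 Mbps × 4380 s = 12106.3 Mb
documentary: 9.604 Mbps × 7560 s = 72606.2 Mb
gameplay capture: 31.904 Mbps × 9480 s = 302449.9 Mb
lecture capture: 3.704 Mbps × 6840 s = 25335.4 Mb
Total: 412497.8 Mb = 51562.2 MB.
= 48.02 GiB.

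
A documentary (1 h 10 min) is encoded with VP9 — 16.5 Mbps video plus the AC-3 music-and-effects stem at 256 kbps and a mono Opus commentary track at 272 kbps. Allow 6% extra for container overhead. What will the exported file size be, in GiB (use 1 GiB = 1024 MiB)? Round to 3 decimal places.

8.825 GiB

1 h 10 min = 70 min = 4200 s
Audio total: 256 + 272 = 528 kbps = 0.528 Mbps.
Total bitrate: 16.5 + 0.528 = 17.028 Mbps.
Stream data: 17.028 Mbps × 4200 s = 71517.6 Mb.
With 6% container overhead: ×1.06.
75,809 Mb = 9,476,082,000 bytes ÷ 1,073,741,824 = 8.825 GiB.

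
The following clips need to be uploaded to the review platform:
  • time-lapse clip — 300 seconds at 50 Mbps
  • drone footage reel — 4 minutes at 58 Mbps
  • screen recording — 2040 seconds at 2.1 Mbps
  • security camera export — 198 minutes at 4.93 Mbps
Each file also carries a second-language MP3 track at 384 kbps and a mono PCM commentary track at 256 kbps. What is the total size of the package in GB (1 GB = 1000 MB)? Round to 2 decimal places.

Audio total: 384 + 256 = 640 kbps = 0.640 Mbps.
time-lapse clip: 50.640 Mbps × 300 s = 15192.0 Mb
drone footage reel: 58.640 Mbps × 240 s = 14073.6 Mb
screen recording: 2.740 Mbps × 2040 s = 5589.6 Mb
security camera export: 5.570 Mbps × 11880 s = 66171.6 Mb
Total: 101026.8 Mb = 12628.4 MB.
= 12.63 GB.

12.63 GB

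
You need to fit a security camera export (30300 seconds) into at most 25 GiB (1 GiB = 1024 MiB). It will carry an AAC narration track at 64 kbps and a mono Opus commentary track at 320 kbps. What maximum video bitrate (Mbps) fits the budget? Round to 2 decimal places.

6.70 Mbps

Budget: 25 GiB = 214748.4 Mb.
Total bitrate budget: 214748.4 Mb / 30300 s = 7.087 Mbps.
Audio total: 64 + 320 = 384 kbps = 0.384 Mbps.
Video: 7.087 − 0.384 = 6.703 Mbps.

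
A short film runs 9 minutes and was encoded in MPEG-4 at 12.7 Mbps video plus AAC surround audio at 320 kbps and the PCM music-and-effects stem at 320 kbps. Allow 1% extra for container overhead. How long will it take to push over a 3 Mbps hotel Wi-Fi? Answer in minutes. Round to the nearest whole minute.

9 min = 540 s
Audio total: 320 + 320 = 640 kbps = 0.640 Mbps.
Total bitrate: 13.340 Mbps.
File: 13.340 Mbps × 540 s = 7203.6 Mb.
With 1% container overhead: ×1.01. → 7275.6 Mb.
At 3 Mbps: 7275.6 / 3 = 2425.2 s ≈ 40.4 minutes.

40 minutes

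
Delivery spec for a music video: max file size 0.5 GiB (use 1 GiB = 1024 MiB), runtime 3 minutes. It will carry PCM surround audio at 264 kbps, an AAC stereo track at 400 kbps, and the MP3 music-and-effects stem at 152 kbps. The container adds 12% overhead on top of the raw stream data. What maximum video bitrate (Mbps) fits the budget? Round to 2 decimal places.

Budget: 0.5 GiB = 4295.0 Mb.
Stream payload after overhead: 4295.0 / 1.12 = 3834.8 Mb.
3 min = 180 s
Total bitrate budget: 3834.8 Mb / 180 s = 21.304 Mbps.
Audio total: 264 + 400 + 152 = 816 kbps = 0.816 Mbps.
Video: 21.304 − 0.816 = 20.488 Mbps.

20.49 Mbps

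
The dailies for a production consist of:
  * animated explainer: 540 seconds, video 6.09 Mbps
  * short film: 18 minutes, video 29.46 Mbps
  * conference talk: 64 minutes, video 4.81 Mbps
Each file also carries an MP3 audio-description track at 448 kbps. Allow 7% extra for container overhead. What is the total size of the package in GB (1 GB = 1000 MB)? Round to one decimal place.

7.5 GB

Audio: 448 kbps = 0.448 Mbps.
animated explainer: 6.538 Mbps × 540 s × 1.07 = 3777.7 Mb
short film: 29.908 Mbps × 1080 s × 1.07 = 34561.7 Mb
conference talk: 5.258 Mbps × 3840 s × 1.07 = 21604.1 Mb
Total: 59943.4 Mb = 7492.9 MB.
= 7.493 GB.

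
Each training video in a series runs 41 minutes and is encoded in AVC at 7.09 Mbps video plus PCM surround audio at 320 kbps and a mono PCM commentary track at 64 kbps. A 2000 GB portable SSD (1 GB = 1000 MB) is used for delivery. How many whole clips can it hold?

870

41 min = 2460 s
Audio total: 320 + 64 = 384 kbps = 0.384 Mbps.
Total bitrate: 7.474 Mbps.
Per item: 7.474 Mbps × 2460 s = 18,386 Mb = 2,298 MB.
Capacity: 2000 GB = 16,000,000 Mb; 870.23 items → 870 complete.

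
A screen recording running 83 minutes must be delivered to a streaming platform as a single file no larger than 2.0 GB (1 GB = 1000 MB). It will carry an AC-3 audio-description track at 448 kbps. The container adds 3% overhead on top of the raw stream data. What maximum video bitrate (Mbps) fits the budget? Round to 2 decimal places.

Budget: 2.0 GB = 16000.0 Mb.
Stream payload after overhead: 16000.0 / 1.03 = 15534.0 Mb.
83 min = 4980 s
Total bitrate budget: 15534.0 Mb / 4980 s = 3.119 Mbps.
Audio: 448 kbps = 0.448 Mbps.
Video: 3.119 − 0.448 = 2.671 Mbps.

2.67 Mbps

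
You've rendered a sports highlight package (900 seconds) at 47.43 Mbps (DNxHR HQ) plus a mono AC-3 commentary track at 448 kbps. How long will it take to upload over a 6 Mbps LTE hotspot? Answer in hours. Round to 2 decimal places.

1.99 hours

Audio: 448 kbps = 0.448 Mbps.
Total bitrate: 47.878 Mbps.
File: 47.878 Mbps × 900 s = 43090.2 Mb.
At 6 Mbps: 43090.2 / 6 = 7181.7 s ≈ 1.99 hours.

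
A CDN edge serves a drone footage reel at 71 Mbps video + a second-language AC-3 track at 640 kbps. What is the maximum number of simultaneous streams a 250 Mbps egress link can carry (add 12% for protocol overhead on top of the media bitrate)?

Audio: 640 kbps = 0.640 Mbps.
Per-viewer media rate: 71.640 Mbps.
On the wire with 12% overhead: 80.237 Mbps.
250 Mbps = 250.0 Mbps; 250.0 / 80.237 = 3.12 → 3 viewers.

3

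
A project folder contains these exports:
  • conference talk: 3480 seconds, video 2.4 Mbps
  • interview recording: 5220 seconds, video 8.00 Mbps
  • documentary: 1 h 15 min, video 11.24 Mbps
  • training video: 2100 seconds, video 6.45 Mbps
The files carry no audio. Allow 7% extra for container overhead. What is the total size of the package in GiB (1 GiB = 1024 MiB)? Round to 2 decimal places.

14.23 GiB

conference talk: 2.400 Mbps × 3480 s × 1.07 = 8936.6 Mb
interview recording: 8.000 Mbps × 5220 s × 1.07 = 44683.2 Mb
documentary: 11.240 Mbps × 4500 s × 1.07 = 54120.6 Mb
training video: 6.450 Mbps × 2100 s × 1.07 = 14493.1 Mb
Total: 122233.6 Mb = 15279.2 MB.
= 14.23 GiB.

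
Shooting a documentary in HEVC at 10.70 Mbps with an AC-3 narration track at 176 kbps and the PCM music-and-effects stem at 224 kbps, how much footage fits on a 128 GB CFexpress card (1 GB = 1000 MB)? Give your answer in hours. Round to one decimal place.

Audio total: 176 + 224 = 400 kbps = 0.400 Mbps.
Total bitrate: 10.70 + 0.400 = 11.100 Mbps.
Capacity: 128 GB = 1,024,000 Mb.
Recording time: 1,024,000 / 11.100 = 92,252 s ≈ 25.6 hours.

25.6 hours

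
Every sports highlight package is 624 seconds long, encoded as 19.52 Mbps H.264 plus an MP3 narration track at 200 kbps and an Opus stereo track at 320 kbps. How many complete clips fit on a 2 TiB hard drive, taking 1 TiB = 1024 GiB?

1406

Audio total: 200 + 320 = 520 kbps = 0.520 Mbps.
Total bitrate: 20.040 Mbps.
Per item: 20.040 Mbps × 624 s = 12,505 Mb = 1,563 MB.
Capacity: 2 TiB = 17,592,186 Mb; 1406.82 items → 1406 complete.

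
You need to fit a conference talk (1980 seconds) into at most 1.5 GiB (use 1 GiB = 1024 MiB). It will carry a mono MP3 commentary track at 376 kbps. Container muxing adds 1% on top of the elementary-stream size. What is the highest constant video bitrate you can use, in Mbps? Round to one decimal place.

Budget: 1.5 GiB = 12884.9 Mb.
Stream payload after overhead: 12884.9 / 1.01 = 12757.3 Mb.
Total bitrate budget: 12757.3 Mb / 1980 s = 6.443 Mbps.
Audio: 376 kbps = 0.376 Mbps.
Video: 6.443 − 0.376 = 6.067 Mbps.

6.1 Mbps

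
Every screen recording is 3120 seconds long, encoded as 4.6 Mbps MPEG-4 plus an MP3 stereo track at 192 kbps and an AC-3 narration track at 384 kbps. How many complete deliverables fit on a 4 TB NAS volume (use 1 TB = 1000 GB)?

Audio total: 192 + 384 = 576 kbps = 0.576 Mbps.
Total bitrate: 5.176 Mbps.
Per item: 5.176 Mbps × 3120 s = 16,149 Mb = 2,019 MB.
Capacity: 4 TB = 32,000,000 Mb; 1981.53 items → 1981 complete.

1981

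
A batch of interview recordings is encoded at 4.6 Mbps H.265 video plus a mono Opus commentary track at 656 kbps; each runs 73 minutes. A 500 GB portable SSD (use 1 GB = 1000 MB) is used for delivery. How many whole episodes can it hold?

73 min = 4380 s
Audio: 656 kbps = 0.656 Mbps.
Total bitrate: 5.256 Mbps.
Per item: 5.256 Mbps × 4380 s = 23,021 Mb = 2,878 MB.
Capacity: 500 GB = 4,000,000 Mb; 173.75 items → 173 complete.

173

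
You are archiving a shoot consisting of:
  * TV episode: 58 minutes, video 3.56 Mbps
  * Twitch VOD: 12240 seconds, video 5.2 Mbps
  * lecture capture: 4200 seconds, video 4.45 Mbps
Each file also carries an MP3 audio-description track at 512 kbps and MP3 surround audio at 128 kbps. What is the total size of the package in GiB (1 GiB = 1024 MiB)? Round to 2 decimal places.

Audio total: 512 + 128 = 640 kbps = 0.640 Mbps.
TV episode: 4.200 Mbps × 3480 s = 14616.0 Mb
Twitch VOD: 5.840 Mbps × 12240 s = 71481.6 Mb
lecture capture: 5.090 Mbps × 4200 s = 21378.0 Mb
Total: 107475.6 Mb = 13434.5 MB.
= 12.51 GiB.

12.51 GiB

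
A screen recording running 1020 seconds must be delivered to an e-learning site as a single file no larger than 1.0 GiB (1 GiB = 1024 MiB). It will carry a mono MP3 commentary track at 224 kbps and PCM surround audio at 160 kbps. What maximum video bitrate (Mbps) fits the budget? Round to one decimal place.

8.0 Mbps

Budget: 1.0 GiB = 8589.9 Mb.
Total bitrate budget: 8589.9 Mb / 1020 s = 8.422 Mbps.
Audio total: 224 + 160 = 384 kbps = 0.384 Mbps.
Video: 8.422 − 0.384 = 8.038 Mbps.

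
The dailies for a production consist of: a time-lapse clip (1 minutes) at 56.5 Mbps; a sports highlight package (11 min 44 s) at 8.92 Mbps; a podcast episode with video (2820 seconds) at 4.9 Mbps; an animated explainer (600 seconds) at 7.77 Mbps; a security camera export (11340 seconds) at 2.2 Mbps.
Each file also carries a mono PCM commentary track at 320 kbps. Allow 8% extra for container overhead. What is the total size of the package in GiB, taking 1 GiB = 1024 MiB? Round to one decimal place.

7.3 GiB

Audio: 320 kbps = 0.320 Mbps.
time-lapse clip: 56.820 Mbps × 60 s × 1.08 = 3681.9 Mb
sports highlight package: 9.240 Mbps × 704 s × 1.08 = 7025.4 Mb
podcast episode with video: 5.220 Mbps × 2820 s × 1.08 = 15898.0 Mb
animated explainer: 8.090 Mbps × 600 s × 1.08 = 5242.3 Mb
security camera export: 2.520 Mbps × 11340 s × 1.08 = 30862.9 Mb
Total: 62710.6 Mb = 7838.8 MB.
= 7.300 GiB.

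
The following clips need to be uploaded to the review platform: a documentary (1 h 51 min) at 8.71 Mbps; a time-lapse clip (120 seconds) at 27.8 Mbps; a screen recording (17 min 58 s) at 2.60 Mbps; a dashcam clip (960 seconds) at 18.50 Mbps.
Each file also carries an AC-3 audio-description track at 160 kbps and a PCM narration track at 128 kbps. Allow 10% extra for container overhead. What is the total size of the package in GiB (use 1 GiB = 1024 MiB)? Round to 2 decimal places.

10.81 GiB

Audio total: 160 + 128 = 288 kbps = 0.288 Mbps.
documentary: 8.998 Mbps × 6660 s × 1.10 = 65919.3 Mb
time-lapse clip: 28.088 Mbps × 120 s × 1.10 = 3707.6 Mb
screen recording: 2.888 Mbps × 1078 s × 1.10 = 3424.6 Mb
dashcam clip: 18.788 Mbps × 960 s × 1.10 = 19840.1 Mb
Total: 92891.7 Mb = 11611.5 MB.
= 10.81 GiB.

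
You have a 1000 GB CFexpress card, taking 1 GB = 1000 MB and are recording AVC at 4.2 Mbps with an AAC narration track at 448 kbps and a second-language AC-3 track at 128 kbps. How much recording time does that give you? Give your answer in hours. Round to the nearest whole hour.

Audio total: 448 + 128 = 576 kbps = 0.576 Mbps.
Total bitrate: 4.2 + 0.576 = 4.776 Mbps.
Capacity: 1000 GB = 8,000,000 Mb.
Recording time: 8,000,000 / 4.776 = 1,675,042 s ≈ 465 hours.

465 hours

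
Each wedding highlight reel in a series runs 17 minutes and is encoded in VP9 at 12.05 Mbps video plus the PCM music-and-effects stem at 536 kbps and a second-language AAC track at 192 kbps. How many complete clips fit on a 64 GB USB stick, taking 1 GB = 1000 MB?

17 min = 1020 s
Audio total: 536 + 192 = 728 kbps = 0.728 Mbps.
Total bitrate: 12.778 Mbps.
Per item: 12.778 Mbps × 1020 s = 13,034 Mb = 1,629 MB.
Capacity: 64 GB = 512,000 Mb; 39.28 items → 39 complete.

39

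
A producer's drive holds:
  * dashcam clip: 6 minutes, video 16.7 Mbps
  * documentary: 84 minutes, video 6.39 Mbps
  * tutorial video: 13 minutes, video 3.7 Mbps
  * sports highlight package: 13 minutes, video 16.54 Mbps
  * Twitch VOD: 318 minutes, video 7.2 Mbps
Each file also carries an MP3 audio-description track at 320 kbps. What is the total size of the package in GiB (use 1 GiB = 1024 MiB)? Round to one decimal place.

23.2 GiB

Audio: 320 kbps = 0.320 Mbps.
dashcam clip: 17.020 Mbps × 360 s = 6127.2 Mb
documentary: 6.710 Mbps × 5040 s = 33818.4 Mb
tutorial video: 4.020 Mbps × 780 s = 3135.6 Mb
sports highlight package: 16.860 Mbps × 780 s = 13150.8 Mb
Twitch VOD: 7.520 Mbps × 19080 s = 143481.6 Mb
Total: 199713.6 Mb = 24964.2 MB.
= 23.25 GiB.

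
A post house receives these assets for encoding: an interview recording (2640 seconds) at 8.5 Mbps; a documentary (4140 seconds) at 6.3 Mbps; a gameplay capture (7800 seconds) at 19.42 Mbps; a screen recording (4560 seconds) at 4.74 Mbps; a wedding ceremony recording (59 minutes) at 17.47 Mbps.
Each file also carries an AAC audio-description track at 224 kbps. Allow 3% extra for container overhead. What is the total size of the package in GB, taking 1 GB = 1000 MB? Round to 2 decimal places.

Audio: 224 kbps = 0.224 Mbps.
interview recording: 8.724 Mbps × 2640 s × 1.03 = 23722.3 Mb
documentary: 6.524 Mbps × 4140 s × 1.03 = 27819.6 Mb
gameplay capture: 19.644 Mbps × 7800 s × 1.03 = 157819.9 Mb
screen recording: 4.964 Mbps × 4560 s × 1.03 = 23314.9 Mb
wedding ceremony recording: 17.694 Mbps × 3540 s × 1.03 = 64515.9 Mb
Total: 297192.6 Mb = 37149.1 MB.
= 37.15 GB.

37.15 GB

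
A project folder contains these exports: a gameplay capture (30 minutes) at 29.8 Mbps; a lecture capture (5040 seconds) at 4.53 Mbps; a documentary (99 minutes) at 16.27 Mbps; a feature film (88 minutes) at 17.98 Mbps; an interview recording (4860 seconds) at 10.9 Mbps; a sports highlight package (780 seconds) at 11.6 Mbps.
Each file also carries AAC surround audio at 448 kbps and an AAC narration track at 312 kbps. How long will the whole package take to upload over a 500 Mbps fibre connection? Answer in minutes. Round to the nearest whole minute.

12 minutes

Audio total: 448 + 312 = 760 kbps = 0.760 Mbps.
gameplay capture: 30.560 Mbps × 1800 s = 55008.0 Mb
lecture capture: 5.290 Mbps × 5040 s = 26661.6 Mb
documentary: 17.030 Mbps × 5940 s = 101158.2 Mb
feature film: 18.740 Mbps × 5280 s = 98947.2 Mb
interview recording: 11.660 Mbps × 4860 s = 56667.6 Mb
sports highlight package: 12.360 Mbps × 780 s = 9640.8 Mb
Total: 348083.4 Mb = 43510.4 MB.
At 500 Mbps: 348083.4 / 500 = 696 s ≈ 11.6 minutes.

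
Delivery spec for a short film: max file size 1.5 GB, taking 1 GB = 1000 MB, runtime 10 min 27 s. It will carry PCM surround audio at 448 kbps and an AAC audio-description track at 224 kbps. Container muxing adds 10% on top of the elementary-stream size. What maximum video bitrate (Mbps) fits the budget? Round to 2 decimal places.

Budget: 1.5 GB = 12000.0 Mb.
Stream payload after overhead: 12000.0 / 1.10 = 10909.1 Mb.
10 min 27 s = 627 s
Total bitrate budget: 10909.1 Mb / 627 s = 17.399 Mbps.
Audio total: 448 + 224 = 672 kbps = 0.672 Mbps.
Video: 17.399 − 0.672 = 16.727 Mbps.

16.73 Mbps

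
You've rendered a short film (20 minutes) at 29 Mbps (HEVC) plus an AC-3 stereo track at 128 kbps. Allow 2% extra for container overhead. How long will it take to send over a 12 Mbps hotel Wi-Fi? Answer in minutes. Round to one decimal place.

49.5 minutes

20 min = 1200 s
Audio: 128 kbps = 0.128 Mbps.
Total bitrate: 29.128 Mbps.
File: 29.128 Mbps × 1200 s = 34953.6 Mb.
With 2% container overhead: ×1.02. → 35652.7 Mb.
At 12 Mbps: 35652.7 / 12 = 2971.1 s ≈ 49.5 minutes.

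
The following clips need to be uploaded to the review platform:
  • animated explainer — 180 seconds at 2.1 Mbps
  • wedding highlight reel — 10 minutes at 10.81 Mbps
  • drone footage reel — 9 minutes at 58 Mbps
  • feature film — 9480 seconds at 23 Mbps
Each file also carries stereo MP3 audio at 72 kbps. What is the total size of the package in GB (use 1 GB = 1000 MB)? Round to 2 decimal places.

32.13 GB

Audio: 72 kbps = 0.072 Mbps.
animated explainer: 2.172 Mbps × 180 s = 391.0 Mb
wedding highlight reel: 10.882 Mbps × 600 s = 6529.2 Mb
drone footage reel: 58.072 Mbps × 540 s = 31358.9 Mb
feature film: 23.072 Mbps × 9480 s = 218722.6 Mb
Total: 257001.6 Mb = 32125.2 MB.
= 32.13 GB.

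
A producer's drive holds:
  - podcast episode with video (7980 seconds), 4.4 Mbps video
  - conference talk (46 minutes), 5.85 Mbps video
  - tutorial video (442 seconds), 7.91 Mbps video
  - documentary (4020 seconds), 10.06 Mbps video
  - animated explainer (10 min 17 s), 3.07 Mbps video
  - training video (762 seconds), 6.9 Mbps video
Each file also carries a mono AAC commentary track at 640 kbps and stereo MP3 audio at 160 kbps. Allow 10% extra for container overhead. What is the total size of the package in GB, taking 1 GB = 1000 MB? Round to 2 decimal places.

15.90 GB

Audio total: 640 + 160 = 800 kbps = 0.800 Mbps.
podcast episode with video: 5.200 Mbps × 7980 s × 1.10 = 45645.6 Mb
conference talk: 6.650 Mbps × 2760 s × 1.10 = 20189.4 Mb
tutorial video: 8.710 Mbps × 442 s × 1.10 = 4234.8 Mb
documentary: 10.860 Mbps × 4020 s × 1.10 = 48022.9 Mb
animated explainer: 3.870 Mbps × 617 s × 1.10 = 2626.6 Mb
training video: 7.700 Mbps × 762 s × 1.10 = 6454.1 Mb
Total: 127173.4 Mb = 15896.7 MB.
= 15.90 GB.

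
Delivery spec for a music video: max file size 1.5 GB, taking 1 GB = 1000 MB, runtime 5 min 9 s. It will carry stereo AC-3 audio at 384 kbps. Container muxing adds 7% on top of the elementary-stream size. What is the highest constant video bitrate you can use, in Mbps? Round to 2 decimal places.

Budget: 1.5 GB = 12000.0 Mb.
Stream payload after overhead: 12000.0 / 1.07 = 11215.0 Mb.
5 min 9 s = 309 s
Total bitrate budget: 11215.0 Mb / 309 s = 36.294 Mbps.
Audio: 384 kbps = 0.384 Mbps.
Video: 36.294 − 0.384 = 35.910 Mbps.

35.91 Mbps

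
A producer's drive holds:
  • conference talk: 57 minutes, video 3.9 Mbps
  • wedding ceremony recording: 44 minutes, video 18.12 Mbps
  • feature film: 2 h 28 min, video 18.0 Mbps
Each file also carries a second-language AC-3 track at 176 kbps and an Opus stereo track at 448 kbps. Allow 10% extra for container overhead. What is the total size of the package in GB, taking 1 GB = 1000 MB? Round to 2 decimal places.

Audio total: 176 + 448 = 624 kbps = 0.624 Mbps.
conference talk: 4.524 Mbps × 3420 s × 1.10 = 17019.3 Mb
wedding ceremony recording: 18.744 Mbps × 2640 s × 1.10 = 54432.6 Mb
feature film: 18.624 Mbps × 8880 s × 1.10 = 181919.2 Mb
Total: 253371.1 Mb = 31671.4 MB.
= 31.67 GB.

31.67 GB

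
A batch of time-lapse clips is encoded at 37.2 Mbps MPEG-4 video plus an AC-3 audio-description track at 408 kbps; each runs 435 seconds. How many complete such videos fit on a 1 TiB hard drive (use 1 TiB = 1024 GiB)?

Audio: 408 kbps = 0.408 Mbps.
Total bitrate: 37.608 Mbps.
Per item: 37.608 Mbps × 435 s = 16,359 Mb = 2,045 MB.
Capacity: 1 TiB = 8,796,093 Mb; 537.68 items → 537 complete.

537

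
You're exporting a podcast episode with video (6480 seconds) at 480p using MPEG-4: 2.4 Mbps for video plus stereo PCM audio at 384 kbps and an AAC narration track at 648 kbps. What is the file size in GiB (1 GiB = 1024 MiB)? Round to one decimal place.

Audio total: 384 + 648 = 1032 kbps = 1.032 Mbps.
Total bitrate: 2.4 + 1.032 = 3.432 Mbps.
Stream data: 3.432 Mbps × 6480 s = 22239.4 Mb.
22,239 Mb = 2,779,920,000 bytes ÷ 1,073,741,824 = 2.589 GiB.

2.6 GiB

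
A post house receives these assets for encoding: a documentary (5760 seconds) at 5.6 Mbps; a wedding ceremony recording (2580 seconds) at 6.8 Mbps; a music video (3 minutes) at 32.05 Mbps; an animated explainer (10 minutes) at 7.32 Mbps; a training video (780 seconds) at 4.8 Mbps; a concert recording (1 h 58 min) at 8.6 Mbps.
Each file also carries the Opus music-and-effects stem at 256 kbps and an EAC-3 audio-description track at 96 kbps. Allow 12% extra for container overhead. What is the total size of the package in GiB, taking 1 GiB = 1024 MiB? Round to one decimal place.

Audio total: 256 + 96 = 352 kbps = 0.352 Mbps.
documentary: 5.952 Mbps × 5760 s × 1.12 = 38397.5 Mb
wedding ceremony recording: 7.152 Mbps × 2580 s × 1.12 = 20666.4 Mb
music video: 32.402 Mbps × 180 s × 1.12 = 6532.2 Mb
animated explainer: 7.672 Mbps × 600 s × 1.12 = 5155.6 Mb
training video: 5.152 Mbps × 780 s × 1.12 = 4500.8 Mb
concert recording: 8.952 Mbps × 7080 s × 1.12 = 70985.8 Mb
Total: 146238.4 Mb = 18279.8 MB.
= 17.02 GiB.

17.0 GiB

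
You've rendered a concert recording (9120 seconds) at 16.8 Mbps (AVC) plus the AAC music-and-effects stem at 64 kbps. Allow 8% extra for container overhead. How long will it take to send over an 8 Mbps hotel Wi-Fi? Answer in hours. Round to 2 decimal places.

5.77 hours

Audio: 64 kbps = 0.064 Mbps.
Total bitrate: 16.864 Mbps.
File: 16.864 Mbps × 9120 s = 153799.7 Mb.
With 8% container overhead: ×1.08. → 166103.7 Mb.
At 8 Mbps: 166103.7 / 8 = 20763.0 s ≈ 5.77 hours.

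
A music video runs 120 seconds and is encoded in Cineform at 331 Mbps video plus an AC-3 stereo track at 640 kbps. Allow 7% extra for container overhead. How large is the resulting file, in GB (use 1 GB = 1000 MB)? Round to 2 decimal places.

5.32 GB

Audio: 640 kbps = 0.640 Mbps.
Total bitrate: 331 + 0.640 = 331.640 Mbps.
Stream data: 331.640 Mbps × 120 s = 39796.8 Mb.
With 7% container overhead: ×1.07.
42,583 Mb ÷ 8 = 5,323 MB → 5.323 GB.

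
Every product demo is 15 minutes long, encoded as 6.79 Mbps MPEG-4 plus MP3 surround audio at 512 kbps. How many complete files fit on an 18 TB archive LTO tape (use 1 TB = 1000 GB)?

21911

15 min = 900 s
Audio: 512 kbps = 0.512 Mbps.
Total bitrate: 7.302 Mbps.
Per item: 7.302 Mbps × 900 s = 6,572 Mb = 821.5 MB.
Capacity: 18 TB = 144,000,000 Mb; 21911.80 items → 21911 complete.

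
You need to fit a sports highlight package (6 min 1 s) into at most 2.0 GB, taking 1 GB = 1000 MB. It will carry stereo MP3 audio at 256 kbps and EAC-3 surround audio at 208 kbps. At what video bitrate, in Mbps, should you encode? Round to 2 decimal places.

Budget: 2.0 GB = 16000.0 Mb.
6 min 1 s = 361 s
Total bitrate budget: 16000.0 Mb / 361 s = 44.321 Mbps.
Audio total: 256 + 208 = 464 kbps = 0.464 Mbps.
Video: 44.321 − 0.464 = 43.857 Mbps.

43.86 Mbps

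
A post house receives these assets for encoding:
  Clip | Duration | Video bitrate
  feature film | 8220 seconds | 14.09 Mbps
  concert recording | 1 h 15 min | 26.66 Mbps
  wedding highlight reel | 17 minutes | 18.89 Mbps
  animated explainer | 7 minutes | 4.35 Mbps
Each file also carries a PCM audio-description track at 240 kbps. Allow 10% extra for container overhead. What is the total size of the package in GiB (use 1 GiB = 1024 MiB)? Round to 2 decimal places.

Audio: 240 kbps = 0.240 Mbps.
feature film: 14.330 Mbps × 8220 s × 1.10 = 129571.9 Mb
concert recording: 26.900 Mbps × 4500 s × 1.10 = 133155.0 Mb
wedding highlight reel: 19.130 Mbps × 1020 s × 1.10 = 21463.9 Mb
animated explainer: 4.590 Mbps × 420 s × 1.10 = 2120.6 Mb
Total: 286311.3 Mb = 35788.9 MB.
= 33.33 GiB.

33.33 GiB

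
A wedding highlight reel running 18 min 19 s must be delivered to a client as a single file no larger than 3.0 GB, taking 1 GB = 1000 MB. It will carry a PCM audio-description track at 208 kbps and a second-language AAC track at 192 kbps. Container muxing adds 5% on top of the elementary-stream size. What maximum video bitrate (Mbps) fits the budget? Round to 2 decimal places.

20.40 Mbps

Budget: 3.0 GB = 24000.0 Mb.
Stream payload after overhead: 24000.0 / 1.05 = 22857.1 Mb.
18 min 19 s = 1099 s
Total bitrate budget: 22857.1 Mb / 1099 s = 20.798 Mbps.
Audio total: 208 + 192 = 400 kbps = 0.400 Mbps.
Video: 20.798 − 0.400 = 20.398 Mbps.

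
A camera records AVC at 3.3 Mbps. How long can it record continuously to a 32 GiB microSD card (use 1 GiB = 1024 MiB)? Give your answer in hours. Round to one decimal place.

Capacity: 32 GiB = 274,878 Mb.
Recording time: 274,878 / 3.300 = 83,296 s ≈ 23.1 hours.

23.1 hours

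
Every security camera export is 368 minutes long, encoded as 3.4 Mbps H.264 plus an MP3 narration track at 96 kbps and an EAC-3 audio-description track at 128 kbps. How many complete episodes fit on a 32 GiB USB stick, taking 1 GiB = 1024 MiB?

3

368 min = 22080 s
Audio total: 96 + 128 = 224 kbps = 0.224 Mbps.
Total bitrate: 3.624 Mbps.
Per item: 3.624 Mbps × 22080 s = 80,018 Mb = 10,002 MB.
Capacity: 32 GiB = 274,878 Mb; 3.44 items → 3 complete.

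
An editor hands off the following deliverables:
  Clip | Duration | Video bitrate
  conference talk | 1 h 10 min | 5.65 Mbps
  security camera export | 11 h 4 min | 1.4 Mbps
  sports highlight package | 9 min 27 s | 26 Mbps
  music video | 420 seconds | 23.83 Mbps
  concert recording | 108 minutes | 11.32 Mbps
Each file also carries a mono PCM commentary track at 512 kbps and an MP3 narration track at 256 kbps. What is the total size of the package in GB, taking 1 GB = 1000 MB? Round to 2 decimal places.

27.15 GB

Audio total: 512 + 256 = 768 kbps = 0.768 Mbps.
conference talk: 6.418 Mbps × 4200 s = 26955.6 Mb
security camera export: 2.168 Mbps × 39840 s = 86373.1 Mb
sports highlight package: 26.768 Mbps × 567 s = 15177.5 Mb
music video: 24.598 Mbps × 420 s = 10331.2 Mb
concert recording: 12.088 Mbps × 6480 s = 78330.2 Mb
Total: 217167.6 Mb = 27145.9 MB.
= 27.15 GB.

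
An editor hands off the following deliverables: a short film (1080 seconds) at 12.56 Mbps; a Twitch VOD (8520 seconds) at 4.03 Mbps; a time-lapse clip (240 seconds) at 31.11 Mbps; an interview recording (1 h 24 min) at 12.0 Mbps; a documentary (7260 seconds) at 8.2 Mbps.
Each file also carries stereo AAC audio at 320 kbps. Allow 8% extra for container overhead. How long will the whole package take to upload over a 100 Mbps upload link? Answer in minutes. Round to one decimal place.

Audio: 320 kbps = 0.320 Mbps.
short film: 12.880 Mbps × 1080 s × 1.08 = 15023.2 Mb
Twitch VOD: 4.350 Mbps × 8520 s × 1.08 = 40027.0 Mb
time-lapse clip: 31.430 Mbps × 240 s × 1.08 = 8146.7 Mb
interview recording: 12.320 Mbps × 5040 s × 1.08 = 67060.2 Mb
documentary: 8.520 Mbps × 7260 s × 1.08 = 66803.6 Mb
Total: 197060.7 Mb = 24632.6 MB.
At 100 Mbps: 197060.7 / 100 = 1971 s ≈ 32.8 minutes.

32.8 minutes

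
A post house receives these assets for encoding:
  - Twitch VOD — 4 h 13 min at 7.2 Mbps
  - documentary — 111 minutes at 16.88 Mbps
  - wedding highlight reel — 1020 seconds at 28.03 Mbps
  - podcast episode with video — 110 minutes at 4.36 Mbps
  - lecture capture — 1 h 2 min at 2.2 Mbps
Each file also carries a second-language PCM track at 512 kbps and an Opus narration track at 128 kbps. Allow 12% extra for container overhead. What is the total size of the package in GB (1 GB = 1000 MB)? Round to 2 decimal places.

Audio total: 512 + 128 = 640 kbps = 0.640 Mbps.
Twitch VOD: 7.840 Mbps × 15180 s × 1.12 = 133292.5 Mb
documentary: 17.520 Mbps × 6660 s × 1.12 = 130685.2 Mb
wedding highlight reel: 28.670 Mbps × 1020 s × 1.12 = 32752.6 Mb
podcast episode with video: 5.000 Mbps × 6600 s × 1.12 = 36960.0 Mb
lecture capture: 2.840 Mbps × 3720 s × 1.12 = 11832.6 Mb
Total: 345522.9 Mb = 43190.4 MB.
= 43.19 GB.

43.19 GB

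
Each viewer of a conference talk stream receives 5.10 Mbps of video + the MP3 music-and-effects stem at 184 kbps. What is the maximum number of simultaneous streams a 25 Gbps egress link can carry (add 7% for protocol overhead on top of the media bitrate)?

4421

Audio: 184 kbps = 0.184 Mbps.
Per-viewer media rate: 5.284 Mbps.
On the wire with 7% overhead: 5.654 Mbps.
25 Gbps = 25,000 Mbps; 25,000 / 5.654 = 4421.74 → 4421 viewers.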